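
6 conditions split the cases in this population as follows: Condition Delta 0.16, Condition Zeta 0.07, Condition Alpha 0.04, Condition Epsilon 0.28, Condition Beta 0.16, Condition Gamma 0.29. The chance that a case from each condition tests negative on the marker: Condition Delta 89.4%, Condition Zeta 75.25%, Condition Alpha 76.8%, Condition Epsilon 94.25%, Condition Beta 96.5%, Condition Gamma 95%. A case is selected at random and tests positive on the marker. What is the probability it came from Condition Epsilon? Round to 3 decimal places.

Taking complements, P(marker-positive | each) = Condition Delta 0.106, Condition Zeta 0.2475, Condition Alpha 0.232, Condition Epsilon 0.0575, Condition Beta 0.035, Condition Gamma 0.05.
Prior × likelihood for each hypothesis:
  Condition Delta: 0.16 × 0.106 = 0.01696
  Condition Zeta: 0.07 × 0.2475 = 0.017325
  Condition Alpha: 0.04 × 0.232 = 0.00928
  Condition Epsilon: 0.28 × 0.0575 = 0.0161
  Condition Beta: 0.16 × 0.035 = 0.0056
  Condition Gamma: 0.29 × 0.05 = 0.0145
Normalizing constant = 0.079765.
P(Condition Epsilon | evidence) = 0.0161 / 0.079765 ≈ 0.202.

0.202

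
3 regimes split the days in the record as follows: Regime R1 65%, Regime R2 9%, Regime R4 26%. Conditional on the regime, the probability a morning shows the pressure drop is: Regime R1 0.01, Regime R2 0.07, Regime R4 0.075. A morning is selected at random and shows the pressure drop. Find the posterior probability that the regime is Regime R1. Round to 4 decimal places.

0.2012

Prior × likelihood for each hypothesis:
  Regime R1: 0.65 × 0.01 = 0.0065
  Regime R2: 0.09 × 0.07 = 0.0063
  Regime R4: 0.26 × 0.075 = 0.0195
Sum = 0.0323.
P(Regime R1 | evidence) = 0.0065 / 0.0323 ≈ 0.2012.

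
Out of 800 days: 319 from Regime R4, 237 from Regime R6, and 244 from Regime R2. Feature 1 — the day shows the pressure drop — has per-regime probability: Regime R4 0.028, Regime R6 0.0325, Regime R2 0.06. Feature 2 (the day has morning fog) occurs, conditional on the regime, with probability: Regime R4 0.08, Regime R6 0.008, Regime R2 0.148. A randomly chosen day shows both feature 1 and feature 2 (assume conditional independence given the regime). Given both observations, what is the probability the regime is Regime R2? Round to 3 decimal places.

0.736

Compute prior × likelihood for every hypothesis:
  Regime R4: 0.39875 × 0.028 × 0.08 = 0.0008932
  Regime R6: 0.29625 × 0.0325 × 0.008 = 0.000077025
  Regime R2: 0.305 × 0.06 × 0.148 = 0.0027084
Normalizing constant = 0.003678625.
P(Regime R2 | evidence) = 0.0027084 / 0.003678625 ≈ 0.736.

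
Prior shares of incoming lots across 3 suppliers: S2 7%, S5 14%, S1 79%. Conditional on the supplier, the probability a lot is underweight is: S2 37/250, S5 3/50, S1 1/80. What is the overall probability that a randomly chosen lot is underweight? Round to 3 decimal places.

0.029

Compute prior × likelihood for every hypothesis:
  S2: 0.07 × 0.148 = 0.01036
  S5: 0.14 × 0.06 = 0.0084
  S1: 0.79 × 0.0125 = 0.009875
P(underweight) = 0.01036 + 0.0084 + 0.009875 = 0.028635 → 0.029.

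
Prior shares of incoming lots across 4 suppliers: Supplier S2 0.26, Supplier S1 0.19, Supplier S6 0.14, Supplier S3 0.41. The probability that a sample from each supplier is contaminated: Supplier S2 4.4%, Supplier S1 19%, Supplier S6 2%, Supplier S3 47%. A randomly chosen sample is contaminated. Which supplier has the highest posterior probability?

Supplier S3

Compute prior × likelihood for every hypothesis:
  Supplier S2: 0.26 × 0.044 = 0.01144
  Supplier S1: 0.19 × 0.19 = 0.0361
  Supplier S6: 0.14 × 0.02 = 0.0028
  Supplier S3: 0.41 × 0.47 = 0.1927
Total = 0.24304.
Largest term belongs to Supplier S3, so Supplier S3 is most probable.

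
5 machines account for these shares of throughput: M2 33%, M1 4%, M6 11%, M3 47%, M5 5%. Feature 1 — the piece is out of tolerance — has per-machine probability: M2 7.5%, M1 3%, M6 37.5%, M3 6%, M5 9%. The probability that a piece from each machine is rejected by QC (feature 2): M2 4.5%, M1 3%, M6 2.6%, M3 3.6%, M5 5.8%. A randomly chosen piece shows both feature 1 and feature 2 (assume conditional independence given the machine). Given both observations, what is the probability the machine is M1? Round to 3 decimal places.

0.010

Compute prior × likelihood for every hypothesis:
  M2: 0.33 × 0.075 × 0.045 = 0.00111375
  M1: 0.04 × 0.03 × 0.03 = 0.000036
  M6: 0.11 × 0.375 × 0.026 = 0.0010725
  M3: 0.47 × 0.06 × 0.036 = 0.0010152
  M5: 0.05 × 0.09 × 0.058 = 0.000261
Normalizing constant = 0.00349845.
P(M1 | evidence) = 0.000036 / 0.00349845 ≈ 0.010.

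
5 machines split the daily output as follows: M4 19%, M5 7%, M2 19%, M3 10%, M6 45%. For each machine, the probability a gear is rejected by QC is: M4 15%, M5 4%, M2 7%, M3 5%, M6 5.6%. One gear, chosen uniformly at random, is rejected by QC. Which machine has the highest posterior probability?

M4

By Bayes' rule, posterior ∝ prior × likelihood:
  M4: 0.19 × 0.15 = 0.0285
  M5: 0.07 × 0.04 = 0.0028
  M2: 0.19 × 0.07 = 0.0133
  M3: 0.1 × 0.05 = 0.005
  M6: 0.45 × 0.056 = 0.0252
Total = 0.0748.
Largest term belongs to M4, so M4 is most probable.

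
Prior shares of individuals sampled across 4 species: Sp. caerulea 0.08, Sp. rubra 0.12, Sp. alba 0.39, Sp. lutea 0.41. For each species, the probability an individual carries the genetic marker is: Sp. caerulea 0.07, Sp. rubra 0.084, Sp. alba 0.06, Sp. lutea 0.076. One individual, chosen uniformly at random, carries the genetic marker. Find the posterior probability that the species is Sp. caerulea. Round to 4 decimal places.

0.0797

By Bayes' rule, posterior ∝ prior × likelihood:
  Sp. caerulea: 0.08 × 0.07 = 0.0056
  Sp. rubra: 0.12 × 0.084 = 0.01008
  Sp. alba: 0.39 × 0.06 = 0.0234
  Sp. lutea: 0.41 × 0.076 = 0.03116
Normalizing constant = 0.07024.
P(Sp. caerulea | evidence) = 0.0056 / 0.07024 ≈ 0.0797.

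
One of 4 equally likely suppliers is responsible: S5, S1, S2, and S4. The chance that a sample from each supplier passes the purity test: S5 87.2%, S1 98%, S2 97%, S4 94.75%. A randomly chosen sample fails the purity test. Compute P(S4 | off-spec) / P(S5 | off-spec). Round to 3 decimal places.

Taking complements, P(off-spec | each) = S5 0.128, S1 0.02, S2 0.03, S4 0.0525.
With a uniform prior (1/4 each), posterior ∝ likelihood:
  S5: 0.128
  S1: 0.02
  S2: 0.03
  S4: 0.0525
Total = 0.2305.
The ratio is 0.0525 / 0.128 (the normalizer cancels) = 0.410.

0.410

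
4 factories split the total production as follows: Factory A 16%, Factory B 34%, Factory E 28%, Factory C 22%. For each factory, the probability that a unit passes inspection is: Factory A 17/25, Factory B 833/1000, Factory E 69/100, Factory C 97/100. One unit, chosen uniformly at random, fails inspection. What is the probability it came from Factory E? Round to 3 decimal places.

0.431

Taking complements, P(nonconforming | each) = Factory A 0.32, Factory B 0.167, Factory E 0.31, Factory C 0.03.
Compute prior × likelihood for every hypothesis:
  Factory A: 0.16 × 0.32 = 0.0512
  Factory B: 0.34 × 0.167 = 0.05678
  Factory E: 0.28 × 0.31 = 0.0868
  Factory C: 0.22 × 0.03 = 0.0066
Sum = 0.20138.
P(Factory E | evidence) = 0.0868 / 0.20138 ≈ 0.431.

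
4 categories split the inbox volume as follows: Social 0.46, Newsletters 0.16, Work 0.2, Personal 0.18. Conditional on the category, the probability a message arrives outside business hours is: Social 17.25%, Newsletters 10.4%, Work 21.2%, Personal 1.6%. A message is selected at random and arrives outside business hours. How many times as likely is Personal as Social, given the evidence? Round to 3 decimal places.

0.036

By Bayes' rule, posterior ∝ prior × likelihood:
  Social: 0.46 × 0.1725 = 0.07935
  Newsletters: 0.16 × 0.104 = 0.01664
  Work: 0.2 × 0.212 = 0.0424
  Personal: 0.18 × 0.016 = 0.00288
Sum = 0.14127.
The ratio is 0.00288 / 0.07935 (the normalizer cancels) = 0.036.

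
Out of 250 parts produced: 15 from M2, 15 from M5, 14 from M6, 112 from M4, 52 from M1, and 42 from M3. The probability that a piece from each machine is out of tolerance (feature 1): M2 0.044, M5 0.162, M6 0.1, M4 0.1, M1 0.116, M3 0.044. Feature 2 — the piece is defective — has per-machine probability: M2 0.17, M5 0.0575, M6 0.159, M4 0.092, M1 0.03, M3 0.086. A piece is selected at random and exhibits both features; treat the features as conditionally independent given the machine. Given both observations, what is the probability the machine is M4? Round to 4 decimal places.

Compute prior × likelihood for every hypothesis:
  M2: 0.06 × 0.044 × 0.17 = 0.0004488
  M5: 0.06 × 0.162 × 0.0575 = 0.0005589
  M6: 0.056 × 0.1 × 0.159 = 0.0008904
  M4: 0.448 × 0.1 × 0.092 = 0.0041216
  M1: 0.208 × 0.116 × 0.03 = 0.00072384
  M3: 0.168 × 0.044 × 0.086 = 0.000635712
Sum = 0.007379252.
P(M4 | evidence) = 0.0041216 / 0.007379252 ≈ 0.5585.

0.5585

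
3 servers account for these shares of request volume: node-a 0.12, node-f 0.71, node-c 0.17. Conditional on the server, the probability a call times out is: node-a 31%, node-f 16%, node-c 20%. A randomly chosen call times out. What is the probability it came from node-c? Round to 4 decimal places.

0.1840

Compute prior × likelihood for every hypothesis:
  node-a: 0.12 × 0.31 = 0.0372
  node-f: 0.71 × 0.16 = 0.1136
  node-c: 0.17 × 0.2 = 0.034
Normalizing constant = 0.1848.
P(node-c | evidence) = 0.034 / 0.1848 ≈ 0.1840.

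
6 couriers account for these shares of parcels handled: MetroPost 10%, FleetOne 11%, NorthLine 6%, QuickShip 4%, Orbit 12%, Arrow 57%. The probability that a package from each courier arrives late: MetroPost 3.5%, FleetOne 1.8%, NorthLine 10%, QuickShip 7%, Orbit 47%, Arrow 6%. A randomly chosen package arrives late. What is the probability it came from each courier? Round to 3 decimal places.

Prior × likelihood for each hypothesis:
  MetroPost: 0.1 × 0.035 = 0.0035
  FleetOne: 0.11 × 0.018 = 0.00198
  NorthLine: 0.06 × 0.1 = 0.006
  QuickShip: 0.04 × 0.07 = 0.0028
  Orbit: 0.12 × 0.47 = 0.0564
  Arrow: 0.57 × 0.06 = 0.0342
Sum = 0.10488.
P(MetroPost | late) = 0.0035/0.10488 ≈ 0.033
P(FleetOne | late) = 0.00198/0.10488 ≈ 0.019
P(NorthLine | late) = 0.006/0.10488 ≈ 0.057
P(QuickShip | late) = 0.0028/0.10488 ≈ 0.027
P(Orbit | late) = 0.0564/0.10488 ≈ 0.538
P(Arrow | late) = 0.0342/0.10488 ≈ 0.326

MetroPost 0.033, FleetOne 0.019, NorthLine 0.057, QuickShip 0.027, Orbit 0.538, Arrow 0.326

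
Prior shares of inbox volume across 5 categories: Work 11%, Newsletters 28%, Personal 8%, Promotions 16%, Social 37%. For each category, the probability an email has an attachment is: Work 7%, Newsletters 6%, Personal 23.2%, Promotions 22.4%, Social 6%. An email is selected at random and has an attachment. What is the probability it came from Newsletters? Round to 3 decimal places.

By Bayes' rule, posterior ∝ prior × likelihood:
  Work: 0.11 × 0.07 = 0.0077
  Newsletters: 0.28 × 0.06 = 0.0168
  Personal: 0.08 × 0.232 = 0.01856
  Promotions: 0.16 × 0.224 = 0.03584
  Social: 0.37 × 0.06 = 0.0222
Sum = 0.1011.
P(Newsletters | evidence) = 0.0168 / 0.1011 ≈ 0.166.

0.166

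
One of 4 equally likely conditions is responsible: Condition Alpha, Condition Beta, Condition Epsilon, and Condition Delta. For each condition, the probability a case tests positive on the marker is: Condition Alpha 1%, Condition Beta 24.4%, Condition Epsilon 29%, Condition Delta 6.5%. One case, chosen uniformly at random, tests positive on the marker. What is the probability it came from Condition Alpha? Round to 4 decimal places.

Since the prior is uniform, the posterior is proportional to the likelihood:
  Condition Alpha: 0.01
  Condition Beta: 0.244
  Condition Epsilon: 0.29
  Condition Delta: 0.065
Normalizing constant = 0.609.
P(Condition Alpha | evidence) = 0.01 / 0.609 ≈ 0.0164.

0.0164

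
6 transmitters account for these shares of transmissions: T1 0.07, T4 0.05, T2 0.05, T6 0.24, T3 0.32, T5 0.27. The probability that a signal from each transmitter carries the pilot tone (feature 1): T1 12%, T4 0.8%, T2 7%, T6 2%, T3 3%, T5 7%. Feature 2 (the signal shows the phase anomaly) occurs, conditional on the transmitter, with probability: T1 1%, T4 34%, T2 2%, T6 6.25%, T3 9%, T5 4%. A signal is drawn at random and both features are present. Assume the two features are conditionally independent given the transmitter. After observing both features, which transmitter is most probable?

T3

Compute prior × likelihood for every hypothesis:
  T1: 0.07 × 0.12 × 0.01 = 0.000084
  T4: 0.05 × 0.008 × 0.34 = 0.000136
  T2: 0.05 × 0.07 × 0.02 = 0.00007
  T6: 0.24 × 0.02 × 0.0625 = 0.0003
  T3: 0.32 × 0.03 × 0.09 = 0.000864
  T5: 0.27 × 0.07 × 0.04 = 0.000756
Sum = 0.00221.
Largest term belongs to T3, so T3 is most probable.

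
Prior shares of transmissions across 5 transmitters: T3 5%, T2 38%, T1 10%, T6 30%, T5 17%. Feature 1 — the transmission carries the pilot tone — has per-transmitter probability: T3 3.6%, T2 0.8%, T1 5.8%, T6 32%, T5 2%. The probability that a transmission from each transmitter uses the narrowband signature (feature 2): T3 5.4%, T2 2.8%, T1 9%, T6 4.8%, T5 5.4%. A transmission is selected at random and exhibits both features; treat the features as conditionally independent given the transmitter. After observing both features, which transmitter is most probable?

Unnormalized posteriors (prior × likelihood):
  T3: 0.05 × 0.036 × 0.054 = 0.0000972
  T2: 0.38 × 0.008 × 0.028 = 0.00008512
  T1: 0.1 × 0.058 × 0.09 = 0.000522
  T6: 0.3 × 0.32 × 0.048 = 0.004608
  T5: 0.17 × 0.02 × 0.054 = 0.0001836
Normalizing constant = 0.00549592.
Largest term belongs to T6, so T6 is most probable.

T6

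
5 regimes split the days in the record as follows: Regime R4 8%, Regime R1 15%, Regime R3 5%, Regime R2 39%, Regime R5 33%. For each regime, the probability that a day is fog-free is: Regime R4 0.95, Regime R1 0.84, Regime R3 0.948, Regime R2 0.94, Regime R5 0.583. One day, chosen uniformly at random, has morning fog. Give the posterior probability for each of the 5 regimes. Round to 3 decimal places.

Regime R4 0.021, Regime R1 0.125, Regime R3 0.014, Regime R2 0.122, Regime R5 0.718

Taking complements, P(fog | each) = Regime R4 0.05, Regime R1 0.16, Regime R3 0.052, Regime R2 0.06, Regime R5 0.417.
Unnormalized posteriors (prior × likelihood):
  Regime R4: 0.08 × 0.05 = 0.004
  Regime R1: 0.15 × 0.16 = 0.024
  Regime R3: 0.05 × 0.052 = 0.0026
  Regime R2: 0.39 × 0.06 = 0.0234
  Regime R5: 0.33 × 0.417 = 0.13761
Total = 0.19161.
P(Regime R4 | fog) = 0.004/0.19161 ≈ 0.021
P(Regime R1 | fog) = 0.024/0.19161 ≈ 0.125
P(Regime R3 | fog) = 0.0026/0.19161 ≈ 0.014
P(Regime R2 | fog) = 0.0234/0.19161 ≈ 0.122
P(Regime R5 | fog) = 0.13761/0.19161 ≈ 0.718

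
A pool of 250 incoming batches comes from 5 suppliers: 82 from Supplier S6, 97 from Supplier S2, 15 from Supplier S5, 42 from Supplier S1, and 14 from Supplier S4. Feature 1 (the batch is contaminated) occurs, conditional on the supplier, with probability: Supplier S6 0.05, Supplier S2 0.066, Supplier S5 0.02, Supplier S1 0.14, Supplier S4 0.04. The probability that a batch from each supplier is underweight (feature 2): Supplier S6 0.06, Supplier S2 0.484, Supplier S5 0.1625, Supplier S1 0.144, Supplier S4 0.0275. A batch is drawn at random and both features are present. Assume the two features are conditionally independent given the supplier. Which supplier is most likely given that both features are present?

Supplier S2

Compute prior × likelihood for every hypothesis:
  Supplier S6: 0.328 × 0.05 × 0.06 = 0.000984
  Supplier S2: 0.388 × 0.066 × 0.484 = 0.012394272
  Supplier S5: 0.06 × 0.02 × 0.1625 = 0.000195
  Supplier S1: 0.168 × 0.14 × 0.144 = 0.00338688
  Supplier S4: 0.056 × 0.04 × 0.0275 = 0.0000616
Total = 0.017021752.
Largest term belongs to Supplier S2, so Supplier S2 is most probable.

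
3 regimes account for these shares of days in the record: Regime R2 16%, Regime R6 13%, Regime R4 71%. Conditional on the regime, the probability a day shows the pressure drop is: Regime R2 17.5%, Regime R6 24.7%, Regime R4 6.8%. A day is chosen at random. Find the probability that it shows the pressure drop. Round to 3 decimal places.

0.108

Compute prior × likelihood for every hypothesis:
  Regime R2: 0.16 × 0.175 = 0.028
  Regime R6: 0.13 × 0.247 = 0.03211
  Regime R4: 0.71 × 0.068 = 0.04828
P(drop) = 0.028 + 0.03211 + 0.04828 = 0.10839 → 0.108.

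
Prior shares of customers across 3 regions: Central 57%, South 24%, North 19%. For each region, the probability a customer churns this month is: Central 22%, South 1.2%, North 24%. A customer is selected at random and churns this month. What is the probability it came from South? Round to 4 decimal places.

0.0166

Compute prior × likelihood for every hypothesis:
  Central: 0.57 × 0.22 = 0.1254
  South: 0.24 × 0.012 = 0.00288
  North: 0.19 × 0.24 = 0.0456
Sum = 0.17388.
P(South | evidence) = 0.00288 / 0.17388 ≈ 0.0166.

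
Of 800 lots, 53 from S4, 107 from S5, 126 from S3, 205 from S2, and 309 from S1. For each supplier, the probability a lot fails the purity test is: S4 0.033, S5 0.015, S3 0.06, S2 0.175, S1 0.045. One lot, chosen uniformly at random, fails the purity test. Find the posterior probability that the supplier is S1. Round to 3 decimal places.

0.229

Compute prior × likelihood for every hypothesis:
  S4: 0.06625 × 0.033 = 0.00218625
  S5: 0.13375 × 0.015 = 0.00200625
  S3: 0.1575 × 0.06 = 0.00945
  S2: 0.25625 × 0.175 = 0.04484375
  S1: 0.38625 × 0.045 = 0.01738125
Sum = 0.0758675.
P(S1 | evidence) = 0.01738125 / 0.0758675 ≈ 0.229.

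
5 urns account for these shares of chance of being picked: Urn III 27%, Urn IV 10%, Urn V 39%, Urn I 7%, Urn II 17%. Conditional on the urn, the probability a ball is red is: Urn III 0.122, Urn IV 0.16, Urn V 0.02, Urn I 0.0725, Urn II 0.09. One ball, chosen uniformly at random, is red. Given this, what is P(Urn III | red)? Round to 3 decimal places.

Compute prior × likelihood for every hypothesis:
  Urn III: 0.27 × 0.122 = 0.03294
  Urn IV: 0.1 × 0.16 = 0.016
  Urn V: 0.39 × 0.02 = 0.0078
  Urn I: 0.07 × 0.0725 = 0.005075
  Urn II: 0.17 × 0.09 = 0.0153
Normalizing constant = 0.077115.
P(Urn III | evidence) = 0.03294 / 0.077115 ≈ 0.427.

0.427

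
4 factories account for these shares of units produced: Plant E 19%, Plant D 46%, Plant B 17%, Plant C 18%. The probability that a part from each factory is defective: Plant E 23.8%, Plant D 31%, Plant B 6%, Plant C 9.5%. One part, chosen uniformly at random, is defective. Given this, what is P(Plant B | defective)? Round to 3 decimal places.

Unnormalized posteriors (prior × likelihood):
  Plant E: 0.19 × 0.238 = 0.04522
  Plant D: 0.46 × 0.31 = 0.1426
  Plant B: 0.17 × 0.06 = 0.0102
  Plant C: 0.18 × 0.095 = 0.0171
Normalizing constant = 0.21512.
P(Plant B | evidence) = 0.0102 / 0.21512 ≈ 0.047.

0.047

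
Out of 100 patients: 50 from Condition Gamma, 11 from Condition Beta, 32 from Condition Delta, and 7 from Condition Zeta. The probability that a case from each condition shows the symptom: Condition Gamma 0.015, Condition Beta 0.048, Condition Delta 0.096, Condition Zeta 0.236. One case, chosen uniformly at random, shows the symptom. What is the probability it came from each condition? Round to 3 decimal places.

Condition Gamma 0.125, Condition Beta 0.088, Condition Delta 0.512, Condition Zeta 0.275

Compute prior × likelihood for every hypothesis:
  Condition Gamma: 0.5 × 0.015 = 0.0075
  Condition Beta: 0.11 × 0.048 = 0.00528
  Condition Delta: 0.32 × 0.096 = 0.03072
  Condition Zeta: 0.07 × 0.236 = 0.01652
Normalizing constant = 0.06002.
P(Condition Gamma | symptomatic) = 0.0075/0.06002 ≈ 0.125
P(Condition Beta | symptomatic) = 0.00528/0.06002 ≈ 0.088
P(Condition Delta | symptomatic) = 0.03072/0.06002 ≈ 0.512
P(Condition Zeta | symptomatic) = 0.01652/0.06002 ≈ 0.275
(Check: 0.125+0.088+0.512+0.275 = 1.000.)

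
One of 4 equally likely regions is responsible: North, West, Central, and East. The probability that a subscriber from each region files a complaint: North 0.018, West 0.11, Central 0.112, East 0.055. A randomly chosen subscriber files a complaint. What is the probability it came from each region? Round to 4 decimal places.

With a uniform prior (1/4 each), posterior ∝ likelihood:
  North: 0.018
  West: 0.11
  Central: 0.112
  East: 0.055
Normalizing constant = 0.295.
P(North | complaint) = 0.018/0.295 ≈ 0.0610
P(West | complaint) = 0.11/0.295 ≈ 0.3729
P(Central | complaint) = 0.112/0.295 ≈ 0.3797
P(East | complaint) = 0.055/0.295 ≈ 0.1864

North 0.0610, West 0.3729, Central 0.3797, East 0.1864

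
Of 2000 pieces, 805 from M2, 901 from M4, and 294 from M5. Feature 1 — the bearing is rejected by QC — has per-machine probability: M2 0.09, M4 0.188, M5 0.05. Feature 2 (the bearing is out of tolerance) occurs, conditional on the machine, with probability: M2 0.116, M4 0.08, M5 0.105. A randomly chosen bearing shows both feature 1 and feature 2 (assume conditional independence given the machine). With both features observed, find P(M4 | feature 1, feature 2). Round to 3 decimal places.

Compute prior × likelihood for every hypothesis:
  M2: 0.4025 × 0.09 × 0.116 = 0.0042021
  M4: 0.4505 × 0.188 × 0.08 = 0.00677552
  M5: 0.147 × 0.05 × 0.105 = 0.00077175
Total = 0.01174937.
P(M4 | evidence) = 0.00677552 / 0.01174937 ≈ 0.577.

0.577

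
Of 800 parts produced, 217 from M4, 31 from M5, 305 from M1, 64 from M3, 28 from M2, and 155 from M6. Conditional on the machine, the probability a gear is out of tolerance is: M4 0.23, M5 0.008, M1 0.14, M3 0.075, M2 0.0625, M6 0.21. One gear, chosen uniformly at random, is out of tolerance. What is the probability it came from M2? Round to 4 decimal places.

0.0133

Compute prior × likelihood for every hypothesis:
  M4: 0.27125 × 0.23 = 0.0623875
  M5: 0.03875 × 0.008 = 0.00031
  M1: 0.38125 × 0.14 = 0.053375
  M3: 0.08 × 0.075 = 0.006
  M2: 0.035 × 0.0625 = 0.0021875
  M6: 0.19375 × 0.21 = 0.0406875
Normalizing constant = 0.1649475.
P(M2 | evidence) = 0.0021875 / 0.1649475 ≈ 0.0133.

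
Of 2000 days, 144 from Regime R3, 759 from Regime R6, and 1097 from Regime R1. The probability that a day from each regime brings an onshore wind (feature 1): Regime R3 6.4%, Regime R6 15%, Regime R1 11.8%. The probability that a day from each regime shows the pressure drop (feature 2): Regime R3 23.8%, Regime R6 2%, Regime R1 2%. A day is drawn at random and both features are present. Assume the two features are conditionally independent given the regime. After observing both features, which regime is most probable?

Regime R1

Compute prior × likelihood for every hypothesis:
  Regime R3: 0.072 × 0.064 × 0.238 = 0.001096704
  Regime R6: 0.3795 × 0.15 × 0.02 = 0.0011385
  Regime R1: 0.5485 × 0.118 × 0.02 = 0.00129446
Total = 0.003529664.
Largest term belongs to Regime R1, so Regime R1 is most probable.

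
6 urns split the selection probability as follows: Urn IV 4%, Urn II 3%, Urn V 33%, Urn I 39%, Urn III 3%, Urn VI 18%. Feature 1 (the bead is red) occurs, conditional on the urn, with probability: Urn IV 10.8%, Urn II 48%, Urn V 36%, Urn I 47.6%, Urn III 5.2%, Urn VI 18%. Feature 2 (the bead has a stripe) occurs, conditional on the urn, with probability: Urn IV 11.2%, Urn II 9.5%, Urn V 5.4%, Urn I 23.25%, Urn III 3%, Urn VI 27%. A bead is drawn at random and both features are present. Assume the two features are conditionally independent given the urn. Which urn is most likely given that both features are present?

Urn I

Prior × likelihood for each hypothesis:
  Urn IV: 0.04 × 0.108 × 0.112 = 0.00048384
  Urn II: 0.03 × 0.48 × 0.095 = 0.001368
  Urn V: 0.33 × 0.36 × 0.054 = 0.0064152
  Urn I: 0.39 × 0.476 × 0.2325 = 0.0431613
  Urn III: 0.03 × 0.052 × 0.03 = 0.0000468
  Urn VI: 0.18 × 0.18 × 0.27 = 0.008748
Total = 0.06022314.
Largest term belongs to Urn I, so Urn I is most probable.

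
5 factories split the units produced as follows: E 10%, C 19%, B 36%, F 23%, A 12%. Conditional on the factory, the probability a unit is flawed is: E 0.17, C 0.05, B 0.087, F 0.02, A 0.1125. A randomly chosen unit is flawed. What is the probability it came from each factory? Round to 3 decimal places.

By Bayes' rule, posterior ∝ prior × likelihood:
  E: 0.1 × 0.17 = 0.017
  C: 0.19 × 0.05 = 0.0095
  B: 0.36 × 0.087 = 0.03132
  F: 0.23 × 0.02 = 0.0046
  A: 0.12 × 0.1125 = 0.0135
Normalizing constant = 0.07592.
P(E | flawed) = 0.017/0.07592 ≈ 0.224
P(C | flawed) = 0.0095/0.07592 ≈ 0.125
P(B | flawed) = 0.03132/0.07592 ≈ 0.413
P(F | flawed) = 0.0046/0.07592 ≈ 0.061
P(A | flawed) = 0.0135/0.07592 ≈ 0.178

E 0.224, C 0.125, B 0.413, F 0.061, A 0.178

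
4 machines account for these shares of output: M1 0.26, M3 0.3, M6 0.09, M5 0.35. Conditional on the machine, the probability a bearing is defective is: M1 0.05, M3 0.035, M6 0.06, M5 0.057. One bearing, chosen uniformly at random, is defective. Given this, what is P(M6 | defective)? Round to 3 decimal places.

0.111

Compute prior × likelihood for every hypothesis:
  M1: 0.26 × 0.05 = 0.013
  M3: 0.3 × 0.035 = 0.0105
  M6: 0.09 × 0.06 = 0.0054
  M5: 0.35 × 0.057 = 0.01995
Total = 0.04885.
P(M6 | evidence) = 0.0054 / 0.04885 ≈ 0.111.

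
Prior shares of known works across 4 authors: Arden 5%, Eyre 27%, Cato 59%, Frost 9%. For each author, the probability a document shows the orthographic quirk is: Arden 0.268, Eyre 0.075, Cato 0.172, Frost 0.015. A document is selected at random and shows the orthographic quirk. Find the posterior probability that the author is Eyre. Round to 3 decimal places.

Prior × likelihood for each hypothesis:
  Arden: 0.05 × 0.268 = 0.0134
  Eyre: 0.27 × 0.075 = 0.02025
  Cato: 0.59 × 0.172 = 0.10148
  Frost: 0.09 × 0.015 = 0.00135
Sum = 0.13648.
P(Eyre | evidence) = 0.02025 / 0.13648 ≈ 0.148.

0.148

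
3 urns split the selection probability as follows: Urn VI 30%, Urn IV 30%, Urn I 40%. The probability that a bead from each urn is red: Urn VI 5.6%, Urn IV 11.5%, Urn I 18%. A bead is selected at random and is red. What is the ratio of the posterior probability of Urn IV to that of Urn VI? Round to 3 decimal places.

Prior × likelihood for each hypothesis:
  Urn VI: 0.3 × 0.056 = 0.0168
  Urn IV: 0.3 × 0.115 = 0.0345
  Urn I: 0.4 × 0.18 = 0.072
Normalizing constant = 0.1233.
The ratio is 0.0345 / 0.0168 (the normalizer cancels) = 2.054.

2.054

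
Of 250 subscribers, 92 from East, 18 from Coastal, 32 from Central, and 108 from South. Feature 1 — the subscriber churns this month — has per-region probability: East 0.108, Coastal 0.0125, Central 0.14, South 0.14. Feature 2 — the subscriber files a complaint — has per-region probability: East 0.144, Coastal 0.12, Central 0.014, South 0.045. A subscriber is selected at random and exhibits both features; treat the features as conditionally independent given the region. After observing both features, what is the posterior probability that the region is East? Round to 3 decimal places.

By Bayes' rule, posterior ∝ prior × likelihood:
  East: 0.368 × 0.108 × 0.144 = 0.005723136
  Coastal: 0.072 × 0.0125 × 0.12 = 0.000108
  Central: 0.128 × 0.14 × 0.014 = 0.00025088
  South: 0.432 × 0.14 × 0.045 = 0.0027216
Sum = 0.008803616.
P(East | evidence) = 0.005723136 / 0.008803616 ≈ 0.650.

0.650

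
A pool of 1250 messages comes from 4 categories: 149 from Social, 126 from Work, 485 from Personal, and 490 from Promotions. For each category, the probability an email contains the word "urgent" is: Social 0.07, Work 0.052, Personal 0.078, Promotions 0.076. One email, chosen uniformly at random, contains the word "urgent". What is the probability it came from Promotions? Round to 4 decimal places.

Prior × likelihood for each hypothesis:
  Social: 0.1192 × 0.07 = 0.008344
  Work: 0.1008 × 0.052 = 0.0052416
  Personal: 0.388 × 0.078 = 0.030264
  Promotions: 0.392 × 0.076 = 0.029792
Normalizing constant = 0.0736416.
P(Promotions | evidence) = 0.029792 / 0.0736416 ≈ 0.4046.

0.4046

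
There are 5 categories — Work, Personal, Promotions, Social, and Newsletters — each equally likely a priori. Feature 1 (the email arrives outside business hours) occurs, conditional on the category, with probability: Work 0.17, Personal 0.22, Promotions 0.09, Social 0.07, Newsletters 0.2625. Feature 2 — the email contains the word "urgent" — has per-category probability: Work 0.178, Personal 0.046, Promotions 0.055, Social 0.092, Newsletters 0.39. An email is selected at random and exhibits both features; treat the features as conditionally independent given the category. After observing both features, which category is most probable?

Since the prior is uniform, the posterior is proportional to the likelihood:
  Work: 0.17 × 0.178 = 0.03026
  Personal: 0.22 × 0.046 = 0.01012
  Promotions: 0.09 × 0.055 = 0.00495
  Social: 0.07 × 0.092 = 0.00644
  Newsletters: 0.2625 × 0.39 = 0.102375
Total = 0.154145.
Largest term belongs to Newsletters, so Newsletters is most probable.

Newsletters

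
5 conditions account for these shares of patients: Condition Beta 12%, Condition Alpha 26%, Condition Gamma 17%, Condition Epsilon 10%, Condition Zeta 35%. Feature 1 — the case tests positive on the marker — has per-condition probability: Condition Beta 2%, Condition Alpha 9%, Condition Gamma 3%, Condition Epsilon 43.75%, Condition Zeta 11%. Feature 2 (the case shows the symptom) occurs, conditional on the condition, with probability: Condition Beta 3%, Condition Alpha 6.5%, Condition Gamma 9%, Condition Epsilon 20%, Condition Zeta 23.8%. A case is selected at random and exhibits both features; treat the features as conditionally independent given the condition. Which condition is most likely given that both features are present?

Condition Zeta

By Bayes' rule, posterior ∝ prior × likelihood:
  Condition Beta: 0.12 × 0.02 × 0.03 = 0.000072
  Condition Alpha: 0.26 × 0.09 × 0.065 = 0.001521
  Condition Gamma: 0.17 × 0.03 × 0.09 = 0.000459
  Condition Epsilon: 0.1 × 0.4375 × 0.2 = 0.00875
  Condition Zeta: 0.35 × 0.11 × 0.238 = 0.009163
Sum = 0.019965.
Largest term belongs to Condition Zeta, so Condition Zeta is most probable.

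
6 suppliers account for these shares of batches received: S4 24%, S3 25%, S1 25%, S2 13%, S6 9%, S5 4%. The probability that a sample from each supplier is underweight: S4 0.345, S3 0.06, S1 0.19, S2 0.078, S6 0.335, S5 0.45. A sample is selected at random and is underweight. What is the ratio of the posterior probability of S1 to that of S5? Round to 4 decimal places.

Prior × likelihood for each hypothesis:
  S4: 0.24 × 0.345 = 0.0828
  S3: 0.25 × 0.06 = 0.015
  S1: 0.25 × 0.19 = 0.0475
  S2: 0.13 × 0.078 = 0.01014
  S6: 0.09 × 0.335 = 0.03015
  S5: 0.04 × 0.45 = 0.018
Sum = 0.20359.
The ratio is 0.0475 / 0.018 (the normalizer cancels) = 2.6389.

2.6389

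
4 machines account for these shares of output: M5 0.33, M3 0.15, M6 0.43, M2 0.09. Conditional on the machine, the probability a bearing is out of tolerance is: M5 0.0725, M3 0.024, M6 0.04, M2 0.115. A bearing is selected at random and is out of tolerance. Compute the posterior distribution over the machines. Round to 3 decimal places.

By Bayes' rule, posterior ∝ prior × likelihood:
  M5: 0.33 × 0.0725 = 0.023925
  M3: 0.15 × 0.024 = 0.0036
  M6: 0.43 × 0.04 = 0.0172
  M2: 0.09 × 0.115 = 0.01035
Sum = 0.055075.
P(M5 | oversize) = 0.023925/0.055075 ≈ 0.434
P(M3 | oversize) = 0.0036/0.055075 ≈ 0.065
P(M6 | oversize) = 0.0172/0.055075 ≈ 0.312
P(M2 | oversize) = 0.01035/0.055075 ≈ 0.188
(Check: 0.434+0.065+0.312+0.188 = 0.999.)

M5 0.434, M3 0.065, M6 0.312, M2 0.188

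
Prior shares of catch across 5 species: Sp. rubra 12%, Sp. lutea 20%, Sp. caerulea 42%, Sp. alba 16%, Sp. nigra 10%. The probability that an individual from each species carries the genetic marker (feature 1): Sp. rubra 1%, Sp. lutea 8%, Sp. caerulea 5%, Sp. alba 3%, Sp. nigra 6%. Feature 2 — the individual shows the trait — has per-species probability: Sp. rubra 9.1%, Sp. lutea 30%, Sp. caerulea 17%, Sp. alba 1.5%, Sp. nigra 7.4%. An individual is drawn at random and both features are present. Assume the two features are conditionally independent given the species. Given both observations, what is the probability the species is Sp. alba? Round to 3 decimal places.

0.008

Unnormalized posteriors (prior × likelihood):
  Sp. rubra: 0.12 × 0.01 × 0.091 = 0.0001092
  Sp. lutea: 0.2 × 0.08 × 0.3 = 0.0048
  Sp. caerulea: 0.42 × 0.05 × 0.17 = 0.00357
  Sp. alba: 0.16 × 0.03 × 0.015 = 0.000072
  Sp. nigra: 0.1 × 0.06 × 0.074 = 0.000444
Sum = 0.0089952.
P(Sp. alba | evidence) = 0.000072 / 0.0089952 ≈ 0.008.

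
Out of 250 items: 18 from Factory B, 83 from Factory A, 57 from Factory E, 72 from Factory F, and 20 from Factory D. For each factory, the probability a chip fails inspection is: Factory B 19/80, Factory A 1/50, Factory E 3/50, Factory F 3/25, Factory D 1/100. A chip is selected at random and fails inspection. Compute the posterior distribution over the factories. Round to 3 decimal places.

Factory B 0.235, Factory A 0.091, Factory E 0.188, Factory F 0.475, Factory D 0.011

Unnormalized posteriors (prior × likelihood):
  Factory B: 0.072 × 0.2375 = 0.0171
  Factory A: 0.332 × 0.02 = 0.00664
  Factory E: 0.228 × 0.06 = 0.01368
  Factory F: 0.288 × 0.12 = 0.03456
  Factory D: 0.08 × 0.01 = 0.0008
Total = 0.07278.
P(Factory B | nonconforming) = 0.0171/0.07278 ≈ 0.235
P(Factory A | nonconforming) = 0.00664/0.07278 ≈ 0.091
P(Factory E | nonconforming) = 0.01368/0.07278 ≈ 0.188
P(Factory F | nonconforming) = 0.03456/0.07278 ≈ 0.475
P(Factory D | nonconforming) = 0.0008/0.07278 ≈ 0.011
(Check: 0.235+0.091+0.188+0.475+0.011 = 1.000.)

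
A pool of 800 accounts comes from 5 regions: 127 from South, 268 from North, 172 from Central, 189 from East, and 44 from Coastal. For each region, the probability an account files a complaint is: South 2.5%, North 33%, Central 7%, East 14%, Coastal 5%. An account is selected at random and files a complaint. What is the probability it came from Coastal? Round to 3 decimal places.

By Bayes' rule, posterior ∝ prior × likelihood:
  South: 0.15875 × 0.025 = 0.00396875
  North: 0.335 × 0.33 = 0.11055
  Central: 0.215 × 0.07 = 0.01505
  East: 0.23625 × 0.14 = 0.033075
  Coastal: 0.055 × 0.05 = 0.00275
Normalizing constant = 0.16539375.
P(Coastal | evidence) = 0.00275 / 0.16539375 ≈ 0.017.

0.017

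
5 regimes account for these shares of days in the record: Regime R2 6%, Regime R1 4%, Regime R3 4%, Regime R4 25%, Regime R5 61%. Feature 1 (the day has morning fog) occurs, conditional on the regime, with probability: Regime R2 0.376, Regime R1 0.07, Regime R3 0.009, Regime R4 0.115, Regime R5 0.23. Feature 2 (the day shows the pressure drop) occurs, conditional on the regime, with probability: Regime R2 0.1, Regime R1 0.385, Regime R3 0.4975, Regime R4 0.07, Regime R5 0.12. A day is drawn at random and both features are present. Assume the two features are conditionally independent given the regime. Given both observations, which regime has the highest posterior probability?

Regime R5

Unnormalized posteriors (prior × likelihood):
  Regime R2: 0.06 × 0.376 × 0.1 = 0.002256
  Regime R1: 0.04 × 0.07 × 0.385 = 0.001078
  Regime R3: 0.04 × 0.009 × 0.4975 = 0.0001791
  Regime R4: 0.25 × 0.115 × 0.07 = 0.0020125
  Regime R5: 0.61 × 0.23 × 0.12 = 0.016836
Sum = 0.0223616.
Largest term belongs to Regime R5, so Regime R5 is most probable.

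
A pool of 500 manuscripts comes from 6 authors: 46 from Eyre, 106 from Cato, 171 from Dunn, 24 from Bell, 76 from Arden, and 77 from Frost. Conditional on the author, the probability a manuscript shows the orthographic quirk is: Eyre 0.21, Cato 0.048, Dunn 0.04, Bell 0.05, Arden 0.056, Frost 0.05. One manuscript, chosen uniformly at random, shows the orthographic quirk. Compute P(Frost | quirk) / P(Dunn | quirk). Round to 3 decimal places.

By Bayes' rule, posterior ∝ prior × likelihood:
  Eyre: 0.092 × 0.21 = 0.01932
  Cato: 0.212 × 0.048 = 0.010176
  Dunn: 0.342 × 0.04 = 0.01368
  Bell: 0.048 × 0.05 = 0.0024
  Arden: 0.152 × 0.056 = 0.008512
  Frost: 0.154 × 0.05 = 0.0077
Total = 0.061788.
The ratio is 0.0077 / 0.01368 (the normalizer cancels) = 0.563.

0.563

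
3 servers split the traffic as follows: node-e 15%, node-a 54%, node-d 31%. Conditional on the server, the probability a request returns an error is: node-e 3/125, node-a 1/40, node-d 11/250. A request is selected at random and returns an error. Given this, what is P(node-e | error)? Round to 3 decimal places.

Prior × likelihood for each hypothesis:
  node-e: 0.15 × 0.024 = 0.0036
  node-a: 0.54 × 0.025 = 0.0135
  node-d: 0.31 × 0.044 = 0.01364
Sum = 0.03074.
P(node-e | evidence) = 0.0036 / 0.03074 ≈ 0.117.

0.117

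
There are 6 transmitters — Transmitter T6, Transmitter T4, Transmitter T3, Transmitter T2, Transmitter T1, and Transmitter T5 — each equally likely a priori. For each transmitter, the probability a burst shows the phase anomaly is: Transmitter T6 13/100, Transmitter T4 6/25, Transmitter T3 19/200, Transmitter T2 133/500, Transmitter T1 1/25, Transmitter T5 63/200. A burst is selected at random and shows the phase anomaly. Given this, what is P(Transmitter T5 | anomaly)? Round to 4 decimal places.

With a uniform prior (1/6 each), posterior ∝ likelihood:
  Transmitter T6: 0.13
  Transmitter T4: 0.24
  Transmitter T3: 0.095
  Transmitter T2: 0.266
  Transmitter T1: 0.04
  Transmitter T5: 0.315
Normalizing constant = 1.086.
P(Transmitter T5 | evidence) = 0.315 / 1.086 ≈ 0.2901.

0.2901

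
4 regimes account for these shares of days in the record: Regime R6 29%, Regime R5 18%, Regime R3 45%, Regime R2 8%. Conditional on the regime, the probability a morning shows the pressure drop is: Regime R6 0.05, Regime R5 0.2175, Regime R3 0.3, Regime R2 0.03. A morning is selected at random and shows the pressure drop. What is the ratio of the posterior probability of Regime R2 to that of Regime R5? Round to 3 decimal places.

Unnormalized posteriors (prior × likelihood):
  Regime R6: 0.29 × 0.05 = 0.0145
  Regime R5: 0.18 × 0.2175 = 0.03915
  Regime R3: 0.45 × 0.3 = 0.135
  Regime R2: 0.08 × 0.03 = 0.0024
Total = 0.19105.
The ratio is 0.0024 / 0.03915 (the normalizer cancels) = 0.061.

0.061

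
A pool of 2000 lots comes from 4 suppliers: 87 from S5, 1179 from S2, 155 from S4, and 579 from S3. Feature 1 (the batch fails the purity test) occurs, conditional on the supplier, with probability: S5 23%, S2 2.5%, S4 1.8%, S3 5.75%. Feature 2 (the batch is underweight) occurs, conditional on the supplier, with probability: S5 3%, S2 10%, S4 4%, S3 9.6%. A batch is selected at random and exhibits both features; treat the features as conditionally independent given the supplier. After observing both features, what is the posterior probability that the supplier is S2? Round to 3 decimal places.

0.430

Compute prior × likelihood for every hypothesis:
  S5: 0.0435 × 0.23 × 0.03 = 0.00030015
  S2: 0.5895 × 0.025 × 0.1 = 0.00147375
  S4: 0.0775 × 0.018 × 0.04 = 0.0000558
  S3: 0.2895 × 0.0575 × 0.096 = 0.00159804
Sum = 0.00342774.
P(S2 | evidence) = 0.00147375 / 0.00342774 ≈ 0.430.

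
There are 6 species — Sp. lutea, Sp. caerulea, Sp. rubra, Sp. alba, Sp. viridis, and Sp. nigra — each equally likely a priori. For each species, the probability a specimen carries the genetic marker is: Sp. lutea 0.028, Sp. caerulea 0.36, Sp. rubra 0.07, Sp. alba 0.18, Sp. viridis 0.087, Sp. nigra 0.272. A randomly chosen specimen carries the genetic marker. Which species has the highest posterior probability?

Sp. caerulea

Since the prior is uniform, the posterior is proportional to the likelihood:
  Sp. lutea: 0.028
  Sp. caerulea: 0.36
  Sp. rubra: 0.07
  Sp. alba: 0.18
  Sp. viridis: 0.087
  Sp. nigra: 0.272
Sum = 0.997.
Largest term belongs to Sp. caerulea, so Sp. caerulea is most probable.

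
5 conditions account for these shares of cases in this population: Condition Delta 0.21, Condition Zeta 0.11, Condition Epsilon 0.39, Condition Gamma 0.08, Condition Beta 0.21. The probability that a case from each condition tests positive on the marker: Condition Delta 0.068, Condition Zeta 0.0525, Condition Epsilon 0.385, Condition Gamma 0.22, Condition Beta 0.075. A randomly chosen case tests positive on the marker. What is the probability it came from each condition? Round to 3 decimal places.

Condition Delta 0.070, Condition Zeta 0.028, Condition Epsilon 0.738, Condition Gamma 0.086, Condition Beta 0.077

Compute prior × likelihood for every hypothesis:
  Condition Delta: 0.21 × 0.068 = 0.01428
  Condition Zeta: 0.11 × 0.0525 = 0.005775
  Condition Epsilon: 0.39 × 0.385 = 0.15015
  Condition Gamma: 0.08 × 0.22 = 0.0176
  Condition Beta: 0.21 × 0.075 = 0.01575
Normalizing constant = 0.203555.
P(Condition Delta | marker-positive) = 0.01428/0.203555 ≈ 0.070
P(Condition Zeta | marker-positive) = 0.005775/0.203555 ≈ 0.028
P(Condition Epsilon | marker-positive) = 0.15015/0.203555 ≈ 0.738
P(Condition Gamma | marker-positive) = 0.0176/0.203555 ≈ 0.086
P(Condition Beta | marker-positive) = 0.01575/0.203555 ≈ 0.077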